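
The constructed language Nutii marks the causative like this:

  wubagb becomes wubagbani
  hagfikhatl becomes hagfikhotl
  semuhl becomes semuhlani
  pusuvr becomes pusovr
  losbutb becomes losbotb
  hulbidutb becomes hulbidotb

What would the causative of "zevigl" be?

semuhl and hagfikhatl both end in -l yet inflect differently (semuhlani, hagfikhotl), so the final letter is not what conditions the rule; the second-to-last letter is.
"zevigl" has second-to-last letter 'g'. The one such stem in the data (wubagb → wubagbani) adds -ani, so the same rule applies.
So zevigl → zeviglani.

zeviglani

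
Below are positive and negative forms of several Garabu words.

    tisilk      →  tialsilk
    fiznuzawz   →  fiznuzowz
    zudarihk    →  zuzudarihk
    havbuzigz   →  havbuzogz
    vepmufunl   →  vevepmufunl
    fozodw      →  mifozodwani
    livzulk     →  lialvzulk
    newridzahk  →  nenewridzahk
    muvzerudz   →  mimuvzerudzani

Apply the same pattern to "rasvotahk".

rarasvotahk

livzulk and newridzahk both end in -k yet inflect differently (lialvzulk, nenewridzahk), so the final letter is not what conditions the rule; the second-to-last letter is.
"rasvotahk" has second-to-last letter 'h'. The stems whose second-to-last letter is 'h' (newridzahk → nenewridzahk, zudarihk → zuzudarihk) repeat the first consonant+vowel as a prefix.
The other patterns: stems whose second-to-last letter is 'd' add mi- … -ani around the stem; stems whose second-to-last letter is 'l' insert -al- after the first vowel; stems whose second-to-last letter is 'g' or 'w' change the last vowel to 'o'.
So rasvotahk → rarasvotahk.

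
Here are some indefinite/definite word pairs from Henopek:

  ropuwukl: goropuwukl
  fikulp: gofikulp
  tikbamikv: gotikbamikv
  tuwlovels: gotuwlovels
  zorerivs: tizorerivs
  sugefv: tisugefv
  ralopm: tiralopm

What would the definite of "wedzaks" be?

gowedzaks

tuwlovels and zorerivs both end in -s yet inflect differently (gotuwlovels, tizorerivs), so the final letter is not what conditions the rule; the second-to-last letter is.
"wedzaks" has second-to-last letter 'k'. The stems whose second-to-last letter is 'k' (ropuwukl → goropuwukl, tikbamikv → gotikbamikv) add the prefix go-.
The other pattern: stems whose second-to-last letter is 'f', 'p' or 'v' add the prefix ti-.
So wedzaks → gowedzaks.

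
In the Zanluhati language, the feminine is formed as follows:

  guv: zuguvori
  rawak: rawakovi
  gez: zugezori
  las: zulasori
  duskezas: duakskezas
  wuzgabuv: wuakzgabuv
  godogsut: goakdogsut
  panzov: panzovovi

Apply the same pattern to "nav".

zunavori

"nav" has 1 vowel. The stems with 1 vowel (las → zulasori, gez → zugezori, guv → zuguvori) add zu- … -ori around the stem.
So nav → zunavori.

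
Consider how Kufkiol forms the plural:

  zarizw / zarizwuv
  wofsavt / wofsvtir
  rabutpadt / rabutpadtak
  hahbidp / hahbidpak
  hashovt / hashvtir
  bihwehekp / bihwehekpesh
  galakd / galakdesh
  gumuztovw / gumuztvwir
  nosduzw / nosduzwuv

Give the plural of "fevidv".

fevidvak

zarizw and gumuztovw both end in -w yet inflect differently (zarizwuv, gumuztvwir), so the final letter is not what conditions the rule; the second-to-last letter is.
"fevidv" has second-to-last letter 'd'. The stems whose second-to-last letter is 'd' (hahbidp → hahbidpak, rabutpadt → rabutpadtak) add -ak.
So fevidv → fevidvak.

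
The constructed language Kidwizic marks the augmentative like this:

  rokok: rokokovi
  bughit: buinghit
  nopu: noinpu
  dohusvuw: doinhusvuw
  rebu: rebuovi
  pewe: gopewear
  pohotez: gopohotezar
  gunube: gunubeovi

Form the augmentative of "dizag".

diinzag

"dizag" begins with d-. The one such stem in the data (dohusvuw → doinhusvuw) inserts -in- after the first vowel (as do bughit, nopu), so the same rule applies.
The other patterns: stems beginning with p- add go- … -ar around the stem; stems beginning with g- or r- add -ovi.
So dizag → diinzag.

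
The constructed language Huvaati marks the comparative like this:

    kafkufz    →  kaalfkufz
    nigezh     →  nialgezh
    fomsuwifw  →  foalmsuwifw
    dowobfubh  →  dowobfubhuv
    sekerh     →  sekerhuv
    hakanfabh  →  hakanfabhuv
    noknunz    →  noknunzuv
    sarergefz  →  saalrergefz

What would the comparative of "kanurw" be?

nigezh and dowobfubh both end in -h yet inflect differently (nialgezh, dowobfubhuv), so the final letter is not what conditions the rule; the second-to-last letter is.
"kanurw" has second-to-last letter 'r'. The one such stem in the data (sekerh → sekerhuv) adds -uv, so the same rule applies.
The other pattern: stems whose second-to-last letter is 'f' or 'z' insert -al- after the first vowel.
So kanurw → kanurwuv.

kanurwuv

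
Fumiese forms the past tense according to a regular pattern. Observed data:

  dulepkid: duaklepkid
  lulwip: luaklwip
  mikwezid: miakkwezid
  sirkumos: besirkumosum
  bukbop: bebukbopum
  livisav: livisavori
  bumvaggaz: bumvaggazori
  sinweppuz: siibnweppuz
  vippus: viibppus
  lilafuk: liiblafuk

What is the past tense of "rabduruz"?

raibbduruz

lulwip and bukbop both end in -p yet inflect differently (luaklwip, bebukbopum), so the final letter is not what conditions the rule; the last vowel is.
"rabduruz" has last vowel 'u'. The stems whose last vowel is 'u' (sinweppuz → siibnweppuz, vippus → viibppus, lilafuk → liiblafuk) insert -ib- after the first vowel.
The other patterns: stems whose last vowel is 'i' insert -ak- after the first vowel; stems whose last vowel is 'o' add be- … -um around the stem; stems whose last vowel is 'a' add -ori.
So rabduruz → raibbduruz.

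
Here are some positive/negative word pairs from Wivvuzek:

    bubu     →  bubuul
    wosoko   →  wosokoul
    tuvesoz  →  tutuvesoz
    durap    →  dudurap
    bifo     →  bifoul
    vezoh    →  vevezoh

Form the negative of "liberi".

bifo and tuvesoz both have last vowel 'o' yet inflect differently (bifoul, tutuvesoz), so the last vowel is not what conditions the rule; whether the stem ends in a vowel or a consonant is.
"liberi" ends in a vowel. The stems ending in a vowel (bifo → bifoul, wosoko → wosokoul, bubu → bubuul) add -ul.
So liberi → liberiul.

liberiul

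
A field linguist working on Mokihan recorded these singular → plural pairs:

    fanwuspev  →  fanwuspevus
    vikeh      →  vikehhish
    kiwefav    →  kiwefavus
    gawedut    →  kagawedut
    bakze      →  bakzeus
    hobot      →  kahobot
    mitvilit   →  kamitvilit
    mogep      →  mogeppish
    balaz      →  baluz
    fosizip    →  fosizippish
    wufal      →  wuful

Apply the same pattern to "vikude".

"vikude" ends in -e. The one such stem in the data (bakze → bakzeus) adds -us, so the same rule applies.
So vikude → vikudeus.

vikudeus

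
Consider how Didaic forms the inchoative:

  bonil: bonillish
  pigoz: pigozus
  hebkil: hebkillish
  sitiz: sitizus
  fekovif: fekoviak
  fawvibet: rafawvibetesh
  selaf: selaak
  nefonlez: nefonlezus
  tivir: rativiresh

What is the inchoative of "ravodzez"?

ravodzezus

fekovif and sitiz both have last vowel 'i' yet inflect differently (fekoviak, sitizus), so the last vowel is not what conditions the rule; the final letter is.
"ravodzez" ends in -z. The stems ending in -z (nefonlez → nefonlezus, sitiz → sitizus, pigoz → pigozus) add -us.
So ravodzez → ravodzezus.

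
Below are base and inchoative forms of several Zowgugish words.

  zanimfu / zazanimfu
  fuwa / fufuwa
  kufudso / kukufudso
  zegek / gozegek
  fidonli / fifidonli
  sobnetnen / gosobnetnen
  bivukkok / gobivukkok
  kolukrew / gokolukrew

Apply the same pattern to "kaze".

kufudso and bivukkok both have last vowel 'o' yet inflect differently (kukufudso, gobivukkok), so the last vowel is not what conditions the rule; whether the stem ends in a vowel or a consonant is.
"kaze" ends in a vowel. The stems ending in a vowel (fuwa → fufuwa, kufudso → kukufudso, zanimfu → zazanimfu) repeat the first consonant+vowel as a prefix.
So kaze → kakaze.

kakaze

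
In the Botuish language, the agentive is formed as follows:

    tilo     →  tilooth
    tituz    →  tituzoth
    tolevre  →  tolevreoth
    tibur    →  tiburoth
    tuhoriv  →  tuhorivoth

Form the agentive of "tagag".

Every pair shown (tilo → tilooth, tituz → tituzoth, tolevre → tolevreoth, …) follows the same rule: add -oth.
So tagag → tagagoth.

tagagoth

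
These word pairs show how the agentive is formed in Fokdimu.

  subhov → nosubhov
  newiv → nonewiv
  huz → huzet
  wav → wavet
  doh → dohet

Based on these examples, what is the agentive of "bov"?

bovet

subhov and wav both end in -v yet inflect differently (nosubhov, wavet), so the final letter is not what conditions the rule; the number of vowels is.
"bov" has 1 vowel. The stems with 1 vowel (huz → huzet, wav → wavet, doh → dohet) add -et.
So bov → bovet.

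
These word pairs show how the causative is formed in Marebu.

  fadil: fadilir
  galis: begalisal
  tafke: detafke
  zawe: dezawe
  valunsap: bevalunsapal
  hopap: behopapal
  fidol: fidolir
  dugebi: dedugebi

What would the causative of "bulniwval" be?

bulniwvalir

fadil and galis both have last vowel 'i' yet inflect differently (fadilir, begalisal), so the last vowel is not what conditions the rule; the final letter is.
"bulniwval" ends in -l. The stems ending in -l (fadil → fadilir, fidol → fidolir) add -ir.
So bulniwval → bulniwvalir.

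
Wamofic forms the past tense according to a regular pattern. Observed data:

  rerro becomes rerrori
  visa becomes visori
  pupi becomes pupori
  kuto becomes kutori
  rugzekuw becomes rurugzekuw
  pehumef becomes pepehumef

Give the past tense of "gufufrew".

pupi and pehumef both begin with p- yet inflect differently (pupori, pepehumef), so the first letter is not what conditions the rule; whether the stem ends in a vowel or a consonant is.
"gufufrew" ends in a consonant. The stems ending in a consonant (pehumef → pepehumef, rugzekuw → rurugzekuw) repeat the first consonant+vowel as a prefix.
The other pattern: stems ending in a vowel drop the final letter and add -ori.
So gufufrew → gugufufrew.

gugufufrew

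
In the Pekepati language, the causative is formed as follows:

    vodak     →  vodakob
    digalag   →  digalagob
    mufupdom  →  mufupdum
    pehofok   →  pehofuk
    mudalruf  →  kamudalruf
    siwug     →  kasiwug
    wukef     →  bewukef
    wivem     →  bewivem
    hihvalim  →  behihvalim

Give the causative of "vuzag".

vuzagob

"vuzag" has last vowel 'a'. The stems whose last vowel is 'a' (vodak → vodakob, digalag → digalagob) add -ob.
So vuzag → vuzagob.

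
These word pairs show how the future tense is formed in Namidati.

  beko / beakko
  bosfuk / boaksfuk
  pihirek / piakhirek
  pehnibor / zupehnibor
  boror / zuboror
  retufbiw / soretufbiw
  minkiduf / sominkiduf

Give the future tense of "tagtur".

zutagtur

beko and pehnibor both have last vowel 'o' yet inflect differently (beakko, zupehnibor), so the last vowel is not what conditions the rule; the final letter is.
"tagtur" ends in -r. The stems ending in -r (pehnibor → zupehnibor, boror → zuboror) add the prefix zu-.
The other patterns: stems ending in -k or -o insert -ak- after the first vowel; stems ending in -f or -w add the prefix so-.
So tagtur → zutagtur.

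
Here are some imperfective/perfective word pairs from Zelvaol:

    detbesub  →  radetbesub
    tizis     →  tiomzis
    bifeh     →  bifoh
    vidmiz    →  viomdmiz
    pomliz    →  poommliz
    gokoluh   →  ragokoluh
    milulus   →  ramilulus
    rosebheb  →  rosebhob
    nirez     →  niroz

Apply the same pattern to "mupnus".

ramupnus

pomliz and nirez both end in -z yet inflect differently (poommliz, niroz), so the final letter is not what conditions the rule; the last vowel is.
"mupnus" has last vowel 'u'. The stems whose last vowel is 'u' (detbesub → radetbesub, milulus → ramilulus, gokoluh → ragokoluh) add the prefix ra-.
So mupnus → ramupnus.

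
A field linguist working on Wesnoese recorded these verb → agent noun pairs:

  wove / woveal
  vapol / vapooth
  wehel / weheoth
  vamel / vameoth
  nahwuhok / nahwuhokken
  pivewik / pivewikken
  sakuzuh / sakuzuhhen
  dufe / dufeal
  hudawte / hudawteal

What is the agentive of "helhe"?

vamel and hudawte both have last vowel 'e' yet inflect differently (vameoth, hudawteal), so the last vowel is not what conditions the rule; the final letter is.
"helhe" ends in -e. The stems ending in -e (hudawte → hudawteal, dufe → dufeal, wove → woveal) add -al.
The other patterns: stems ending in -l drop the final letter and add -oth; stems ending in -h or -k double the final consonant and add -en.
So helhe → helheal.

helheal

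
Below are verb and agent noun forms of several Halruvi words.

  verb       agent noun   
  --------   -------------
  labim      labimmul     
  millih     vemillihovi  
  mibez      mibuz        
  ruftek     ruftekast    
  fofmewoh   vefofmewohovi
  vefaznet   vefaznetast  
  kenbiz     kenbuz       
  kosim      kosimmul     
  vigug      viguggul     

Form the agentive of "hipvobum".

kenbiz and millih both have last vowel 'i' yet inflect differently (kenbuz, vemillihovi), so the last vowel is not what conditions the rule; the final letter is.
"hipvobum" ends in -m. The stems ending in -m (labim → labimmul, kosim → kosimmul) double the final consonant and add -ul.
So hipvobum → hipvobummul.

hipvobummul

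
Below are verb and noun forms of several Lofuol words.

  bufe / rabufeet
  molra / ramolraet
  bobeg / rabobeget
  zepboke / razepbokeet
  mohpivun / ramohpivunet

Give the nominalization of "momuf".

ramomufet

Every pair shown (bufe → rabufeet, molra → ramolraet, bobeg → rabobeget, …) follows the same rule: add ra- … -et around the stem.
So momuf → ramomufet.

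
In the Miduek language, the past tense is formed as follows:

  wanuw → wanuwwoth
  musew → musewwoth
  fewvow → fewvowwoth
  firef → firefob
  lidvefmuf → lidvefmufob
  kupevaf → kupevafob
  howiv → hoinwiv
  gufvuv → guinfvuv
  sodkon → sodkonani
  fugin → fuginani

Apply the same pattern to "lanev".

"lanev" ends in -v. The stems ending in -v (howiv → hoinwiv, gufvuv → guinfvuv) insert -in- after the first vowel.
So lanev → lainnev.

lainnev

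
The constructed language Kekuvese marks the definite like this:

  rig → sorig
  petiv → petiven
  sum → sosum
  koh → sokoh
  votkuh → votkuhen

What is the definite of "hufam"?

hufamen

koh and votkuh both end in -h yet inflect differently (sokoh, votkuhen), so the final letter is not what conditions the rule; the number of vowels is.
"hufam" has 2 vowels. The stems with 2 vowels (votkuh → votkuhen, petiv → petiven) add -en.
The other pattern: stems with 1 vowel add the prefix so-.
So hufam → hufamen.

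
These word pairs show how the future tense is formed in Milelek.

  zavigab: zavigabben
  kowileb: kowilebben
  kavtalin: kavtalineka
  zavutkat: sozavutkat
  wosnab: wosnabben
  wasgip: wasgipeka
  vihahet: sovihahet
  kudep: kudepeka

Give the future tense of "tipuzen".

tipuzeneka

"tipuzen" ends in -n. The one such stem in the data (kavtalin → kavtalineka) adds -eka, so the same rule applies.
The other patterns: stems ending in -b double the final consonant and add -en; stems ending in -t add the prefix so-.
So tipuzen → tipuzeneka.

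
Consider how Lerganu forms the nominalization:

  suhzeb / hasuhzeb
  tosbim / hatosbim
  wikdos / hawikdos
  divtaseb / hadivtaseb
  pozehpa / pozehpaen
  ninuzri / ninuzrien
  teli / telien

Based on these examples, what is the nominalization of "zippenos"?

tosbim and ninuzri both have last vowel 'i' yet inflect differently (hatosbim, ninuzrien), so the last vowel is not what conditions the rule; whether the stem ends in a vowel or a consonant is.
"zippenos" ends in a consonant. The stems ending in a consonant (suhzeb → hasuhzeb, tosbim → hatosbim, wikdos → hawikdos) add the prefix ha-.
The other pattern: stems ending in a vowel add -en.
So zippenos → hazippenos.

hazippenos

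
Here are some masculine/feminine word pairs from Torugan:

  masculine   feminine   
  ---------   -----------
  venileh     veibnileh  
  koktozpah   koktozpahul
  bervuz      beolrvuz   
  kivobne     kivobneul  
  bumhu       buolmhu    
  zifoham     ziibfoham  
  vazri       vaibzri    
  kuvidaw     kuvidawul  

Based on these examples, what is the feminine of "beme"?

beolme

"beme" begins with b-. The stems beginning with b- (bervuz → beolrvuz, bumhu → buolmhu) insert -ol- after the first vowel.
So beme → beolme.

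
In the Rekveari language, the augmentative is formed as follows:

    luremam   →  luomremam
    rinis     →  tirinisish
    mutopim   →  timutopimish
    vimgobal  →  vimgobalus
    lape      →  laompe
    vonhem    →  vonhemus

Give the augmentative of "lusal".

luomsal

"lusal" begins with l-. The stems beginning with l- (lape → laompe, luremam → luomremam) insert -om- after the first vowel.
The other patterns: stems beginning with v- add -us; stems beginning with m- or r- add ti- … -ish around the stem.
So lusal → luomsal.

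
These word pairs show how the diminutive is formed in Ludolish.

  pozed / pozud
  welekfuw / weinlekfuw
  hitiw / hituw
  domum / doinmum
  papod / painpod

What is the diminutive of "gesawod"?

geinsawod

welekfuw and hitiw both end in -w yet inflect differently (weinlekfuw, hituw), so the final letter is not what conditions the rule; the last vowel is.
"gesawod" has last vowel 'o'. The one such stem in the data (papod → painpod) inserts -in- after the first vowel (as do welekfuw, domum), so the same rule applies.
So gesawod → geinsawod.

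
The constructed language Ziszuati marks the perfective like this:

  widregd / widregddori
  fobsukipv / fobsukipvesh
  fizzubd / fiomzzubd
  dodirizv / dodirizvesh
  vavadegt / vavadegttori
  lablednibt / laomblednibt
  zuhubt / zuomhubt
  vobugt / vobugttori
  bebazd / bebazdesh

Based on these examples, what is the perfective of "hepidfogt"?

hepidfogttori

lablednibt and vavadegt both end in -t yet inflect differently (laomblednibt, vavadegttori), so the final letter is not what conditions the rule; the second-to-last letter is.
"hepidfogt" has second-to-last letter 'g'. The stems whose second-to-last letter is 'g' (vavadegt → vavadegttori, widregd → widregddori, vobugt → vobugttori) double the final consonant and add -ori.
So hepidfogt → hepidfogttori.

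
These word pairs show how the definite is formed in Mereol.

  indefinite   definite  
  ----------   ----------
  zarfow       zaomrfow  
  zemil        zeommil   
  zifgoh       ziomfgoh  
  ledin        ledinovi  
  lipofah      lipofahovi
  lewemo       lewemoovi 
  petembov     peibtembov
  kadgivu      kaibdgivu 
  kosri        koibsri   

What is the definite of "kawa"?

zifgoh and lipofah both end in -h yet inflect differently (ziomfgoh, lipofahovi), so the final letter is not what conditions the rule; the first letter is.
"kawa" begins with k-. The stems beginning with k- (kadgivu → kaibdgivu, kosri → koibsri) insert -ib- after the first vowel.
The other patterns: stems beginning with z- insert -om- after the first vowel; stems beginning with l- add -ovi.
So kawa → kaibwa.

kaibwa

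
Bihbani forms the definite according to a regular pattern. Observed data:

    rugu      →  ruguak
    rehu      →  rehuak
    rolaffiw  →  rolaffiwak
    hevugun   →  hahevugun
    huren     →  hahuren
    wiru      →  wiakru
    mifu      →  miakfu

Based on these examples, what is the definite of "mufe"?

muakfe

rugu and wiru both end in -u yet inflect differently (ruguak, wiakru), so the final letter is not what conditions the rule; the first letter is.
"mufe" begins with m-. The one such stem in the data (mifu → miakfu) inserts -ak- after the first vowel (as does wiru), so the same rule applies.
So mufe → muakfe.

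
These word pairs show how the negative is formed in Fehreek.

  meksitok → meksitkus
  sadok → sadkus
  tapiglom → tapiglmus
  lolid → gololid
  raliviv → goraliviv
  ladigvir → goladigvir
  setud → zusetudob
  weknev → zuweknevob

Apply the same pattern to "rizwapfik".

lolid and setud both end in -d yet inflect differently (gololid, zusetudob), so the final letter is not what conditions the rule; the last vowel is.
"rizwapfik" has last vowel 'i'. The stems whose last vowel is 'i' (lolid → gololid, raliviv → goraliviv, ladigvir → goladigvir) add the prefix go-.
So rizwapfik → gorizwapfik.

gorizwapfik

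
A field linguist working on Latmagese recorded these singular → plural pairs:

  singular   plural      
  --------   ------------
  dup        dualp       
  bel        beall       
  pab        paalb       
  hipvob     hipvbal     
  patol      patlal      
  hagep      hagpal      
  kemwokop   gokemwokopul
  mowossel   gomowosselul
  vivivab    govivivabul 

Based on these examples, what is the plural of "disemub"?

pab and hipvob both end in -b yet inflect differently (paalb, hipvbal), so the final letter is not what conditions the rule; the number of vowels is.
"disemub" has 3 vowels. The stems with 3 vowels (kemwokop → gokemwokopul, mowossel → gomowosselul, vivivab → govivivabul) add go- … -ul around the stem.
So disemub → godisemubul.

godisemubul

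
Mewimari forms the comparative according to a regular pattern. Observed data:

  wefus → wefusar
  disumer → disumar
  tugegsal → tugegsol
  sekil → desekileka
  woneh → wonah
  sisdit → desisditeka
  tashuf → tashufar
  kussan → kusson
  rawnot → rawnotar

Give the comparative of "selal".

selol

"selal" has last vowel 'a'. The stems whose last vowel is 'a' (tugegsal → tugegsol, kussan → kusson) change the last vowel to 'o'.
The other patterns: stems whose last vowel is 'e' change the last vowel to 'a'; stems whose last vowel is 'o' or 'u' add -ar; stems whose last vowel is 'i' add de- … -eka around the stem.
So selal → selol.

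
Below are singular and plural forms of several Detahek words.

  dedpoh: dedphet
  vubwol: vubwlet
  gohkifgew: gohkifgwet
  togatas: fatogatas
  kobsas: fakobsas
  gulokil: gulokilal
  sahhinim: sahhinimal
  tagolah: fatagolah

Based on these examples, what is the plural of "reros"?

rerset

gulokil and vubwol both end in -l yet inflect differently (gulokilal, vubwlet), so the final letter is not what conditions the rule; the last vowel is.
"reros" has last vowel 'o'. The stems whose last vowel is 'o' (vubwol → vubwlet, dedpoh → dedphet) delete the last vowel and add -et.
The other patterns: stems whose last vowel is 'a' add the prefix fa-; stems whose last vowel is 'i' add -al.
So reros → rerset.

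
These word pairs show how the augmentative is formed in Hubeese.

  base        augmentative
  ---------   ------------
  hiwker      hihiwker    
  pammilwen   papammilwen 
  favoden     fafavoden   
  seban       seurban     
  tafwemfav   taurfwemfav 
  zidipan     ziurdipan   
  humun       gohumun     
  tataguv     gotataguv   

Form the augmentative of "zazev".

zazazev

pammilwen and seban both end in -n yet inflect differently (papammilwen, seurban), so the final letter is not what conditions the rule; the last vowel is.
"zazev" has last vowel 'e'. The stems whose last vowel is 'e' (hiwker → hihiwker, pammilwen → papammilwen, favoden → fafavoden) repeat the first consonant+vowel as a prefix.
So zazev → zazazev.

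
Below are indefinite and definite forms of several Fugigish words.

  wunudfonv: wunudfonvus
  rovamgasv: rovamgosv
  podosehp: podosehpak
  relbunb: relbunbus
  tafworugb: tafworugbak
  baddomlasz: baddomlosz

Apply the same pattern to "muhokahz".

muhokahzak

"muhokahz" has second-to-last letter 'h'. The one such stem in the data (podosehp → podosehpak) adds -ak, so the same rule applies.
The other patterns: stems whose second-to-last letter is 's' change the last vowel to 'o'; stems whose second-to-last letter is 'n' add -us.
So muhokahz → muhokahzak.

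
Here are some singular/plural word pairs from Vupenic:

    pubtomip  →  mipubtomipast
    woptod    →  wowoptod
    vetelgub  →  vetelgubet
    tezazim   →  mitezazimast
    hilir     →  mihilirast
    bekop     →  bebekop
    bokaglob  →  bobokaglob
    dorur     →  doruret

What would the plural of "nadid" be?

bekop and pubtomip both end in -p yet inflect differently (bebekop, mipubtomipast), so the final letter is not what conditions the rule; the last vowel is.
"nadid" has last vowel 'i'. The stems whose last vowel is 'i' (tezazim → mitezazimast, hilir → mihilirast, pubtomip → mipubtomipast) add mi- … -ast around the stem.
So nadid → minadidast.

minadidast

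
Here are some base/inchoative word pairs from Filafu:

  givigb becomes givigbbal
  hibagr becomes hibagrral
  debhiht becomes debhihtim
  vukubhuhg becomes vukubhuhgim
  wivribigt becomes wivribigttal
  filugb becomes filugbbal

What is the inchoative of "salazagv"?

salazagvval

debhiht and wivribigt both end in -t yet inflect differently (debhihtim, wivribigttal), so the final letter is not what conditions the rule; the second-to-last letter is.
"salazagv" has second-to-last letter 'g'. The stems whose second-to-last letter is 'g' (filugb → filugbbal, hibagr → hibagrral, givigb → givigbbal) double the final consonant and add -al.
The other pattern: stems whose second-to-last letter is 'h' add -im.
So salazagv → salazagvval.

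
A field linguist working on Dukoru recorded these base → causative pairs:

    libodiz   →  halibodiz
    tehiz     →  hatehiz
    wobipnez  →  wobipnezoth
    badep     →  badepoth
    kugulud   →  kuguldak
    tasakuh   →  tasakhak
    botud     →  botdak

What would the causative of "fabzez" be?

fabzezoth

libodiz and wobipnez both end in -z yet inflect differently (halibodiz, wobipnezoth), so the final letter is not what conditions the rule; the last vowel is.
"fabzez" has last vowel 'e'. The stems whose last vowel is 'e' (wobipnez → wobipnezoth, badep → badepoth) add -oth.
So fabzez → fabzezoth.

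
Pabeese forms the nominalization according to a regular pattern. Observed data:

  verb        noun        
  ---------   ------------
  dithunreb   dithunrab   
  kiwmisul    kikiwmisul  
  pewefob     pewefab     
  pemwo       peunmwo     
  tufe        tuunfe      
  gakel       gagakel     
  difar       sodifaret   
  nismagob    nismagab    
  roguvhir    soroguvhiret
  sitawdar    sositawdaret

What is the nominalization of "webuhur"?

gakel and dithunreb both have last vowel 'e' yet inflect differently (gagakel, dithunrab), so the last vowel is not what conditions the rule; the final letter is.
"webuhur" ends in -r. The stems ending in -r (sitawdar → sositawdaret, roguvhir → soroguvhiret, difar → sodifaret) add so- … -et around the stem.
So webuhur → sowebuhuret.

sowebuhuret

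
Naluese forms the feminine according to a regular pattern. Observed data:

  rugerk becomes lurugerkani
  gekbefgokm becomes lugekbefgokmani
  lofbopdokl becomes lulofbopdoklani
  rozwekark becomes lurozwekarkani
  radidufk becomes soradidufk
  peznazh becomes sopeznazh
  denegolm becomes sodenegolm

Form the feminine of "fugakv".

rugerk and radidufk both end in -k yet inflect differently (lurugerkani, soradidufk), so the final letter is not what conditions the rule; the second-to-last letter is.
"fugakv" has second-to-last letter 'k'. The stems whose second-to-last letter is 'k' (gekbefgokm → lugekbefgokmani, lofbopdokl → lulofbopdoklani) add lu- … -ani around the stem.
The other pattern: stems whose second-to-last letter is 'f', 'l' or 'z' add the prefix so-.
So fugakv → lufugakvani.

lufugakvani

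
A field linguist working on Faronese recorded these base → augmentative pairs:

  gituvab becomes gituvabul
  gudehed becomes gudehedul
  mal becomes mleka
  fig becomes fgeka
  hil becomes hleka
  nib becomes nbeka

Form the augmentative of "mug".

"mug" has 1 vowel. The stems with 1 vowel (mal → mleka, fig → fgeka, hil → hleka) delete the last vowel and add -eka.
The other pattern: stems with 3 vowels add -ul.
So mug → mgeka.

mgeka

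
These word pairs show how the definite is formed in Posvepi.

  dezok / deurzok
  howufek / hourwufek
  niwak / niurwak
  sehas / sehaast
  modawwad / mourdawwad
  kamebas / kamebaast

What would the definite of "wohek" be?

wourhek

sehas and modawwad both have last vowel 'a' yet inflect differently (sehaast, mourdawwad), so the last vowel is not what conditions the rule; the final letter is.
"wohek" ends in -k. The stems ending in -k (dezok → deurzok, howufek → hourwufek, niwak → niurwak) insert -ur- after the first vowel.
So wohek → wourhek.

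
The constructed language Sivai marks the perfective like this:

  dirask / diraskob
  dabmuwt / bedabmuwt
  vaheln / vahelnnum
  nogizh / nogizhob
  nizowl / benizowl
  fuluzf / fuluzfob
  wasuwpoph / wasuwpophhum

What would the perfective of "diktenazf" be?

wasuwpoph and nogizh both end in -h yet inflect differently (wasuwpophhum, nogizhob), so the final letter is not what conditions the rule; the second-to-last letter is.
"diktenazf" has second-to-last letter 'z'. The stems whose second-to-last letter is 'z' (nogizh → nogizhob, fuluzf → fuluzfob) add -ob.
The other patterns: stems whose second-to-last letter is 'l' or 'p' double the final consonant and add -um; stems whose second-to-last letter is 'w' add the prefix be-.
So diktenazf → diktenazfob.

diktenazfob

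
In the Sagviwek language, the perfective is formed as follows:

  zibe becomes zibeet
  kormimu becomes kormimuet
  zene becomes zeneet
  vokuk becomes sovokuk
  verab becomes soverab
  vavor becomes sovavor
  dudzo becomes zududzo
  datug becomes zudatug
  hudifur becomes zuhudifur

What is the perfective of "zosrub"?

zosrubet

vavor and hudifur both end in -r yet inflect differently (sovavor, zuhudifur), so the final letter is not what conditions the rule; the first letter is.
"zosrub" begins with z-. The stems beginning with z- (zibe → zibeet, zene → zeneet) add -et.
The other patterns: stems beginning with v- add the prefix so-; stems beginning with d- or h- add the prefix zu-.
So zosrub → zosrubet.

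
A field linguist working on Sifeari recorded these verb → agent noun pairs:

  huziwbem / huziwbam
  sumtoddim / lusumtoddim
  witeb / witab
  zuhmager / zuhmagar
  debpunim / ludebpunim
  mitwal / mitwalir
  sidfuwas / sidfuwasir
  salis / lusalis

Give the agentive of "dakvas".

"dakvas" has last vowel 'a'. The stems whose last vowel is 'a' (mitwal → mitwalir, sidfuwas → sidfuwasir) add -ir.
The other patterns: stems whose last vowel is 'i' add the prefix lu-; stems whose last vowel is 'e' change the last vowel to 'a'.
So dakvas → dakvasir.

dakvasir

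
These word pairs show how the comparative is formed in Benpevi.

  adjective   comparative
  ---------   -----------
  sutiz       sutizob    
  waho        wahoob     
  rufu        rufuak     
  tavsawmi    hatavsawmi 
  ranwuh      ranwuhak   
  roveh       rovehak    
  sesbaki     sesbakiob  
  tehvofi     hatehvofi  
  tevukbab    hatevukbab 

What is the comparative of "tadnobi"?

hatadnobi

tavsawmi and sesbaki both end in -i yet inflect differently (hatavsawmi, sesbakiob), so the final letter is not what conditions the rule; the first letter is.
"tadnobi" begins with t-. The stems beginning with t- (tevukbab → hatevukbab, tavsawmi → hatavsawmi, tehvofi → hatehvofi) add the prefix ha-.
So tadnobi → hatadnobi.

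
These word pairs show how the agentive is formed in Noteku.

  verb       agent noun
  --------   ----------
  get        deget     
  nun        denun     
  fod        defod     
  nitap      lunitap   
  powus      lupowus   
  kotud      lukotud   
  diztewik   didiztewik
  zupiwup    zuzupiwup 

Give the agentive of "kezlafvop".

kekezlafvop

fod and kotud both end in -d yet inflect differently (defod, lukotud), so the final letter is not what conditions the rule; the number of vowels is.
"kezlafvop" has 3 vowels. The stems with 3 vowels (diztewik → didiztewik, zupiwup → zuzupiwup) repeat the first consonant+vowel as a prefix.
So kezlafvop → kekezlafvop.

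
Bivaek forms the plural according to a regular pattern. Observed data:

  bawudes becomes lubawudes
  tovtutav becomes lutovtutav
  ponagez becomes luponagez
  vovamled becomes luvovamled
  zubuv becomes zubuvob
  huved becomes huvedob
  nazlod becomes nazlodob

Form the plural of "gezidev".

lugezidev

tovtutav and zubuv both end in -v yet inflect differently (lutovtutav, zubuvob), so the final letter is not what conditions the rule; the number of vowels is.
"gezidev" has 3 vowels. The stems with 3 vowels (bawudes → lubawudes, tovtutav → lutovtutav, ponagez → luponagez) add the prefix lu-.
The other pattern: stems with 2 vowels add -ob.
So gezidev → lugezidev.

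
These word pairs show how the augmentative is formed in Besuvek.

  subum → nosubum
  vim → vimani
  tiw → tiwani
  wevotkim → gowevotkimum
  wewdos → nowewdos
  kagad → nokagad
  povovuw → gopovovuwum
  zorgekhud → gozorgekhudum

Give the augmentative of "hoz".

hozani

"hoz" has 1 vowel. The stems with 1 vowel (tiw → tiwani, vim → vimani) add -ani.
The other patterns: stems with 2 vowels add the prefix no-; stems with 3 vowels add go- … -um around the stem.
So hoz → hozani.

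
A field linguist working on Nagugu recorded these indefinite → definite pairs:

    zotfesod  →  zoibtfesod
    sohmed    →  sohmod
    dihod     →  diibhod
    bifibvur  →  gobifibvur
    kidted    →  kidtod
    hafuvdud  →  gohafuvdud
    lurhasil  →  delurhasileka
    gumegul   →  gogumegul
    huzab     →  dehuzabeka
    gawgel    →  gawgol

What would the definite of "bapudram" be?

debapudrameka

hafuvdud and zotfesod both end in -d yet inflect differently (gohafuvdud, zoibtfesod), so the final letter is not what conditions the rule; the last vowel is.
"bapudram" has last vowel 'a'. The one such stem in the data (huzab → dehuzabeka) adds de- … -eka around the stem, so the same rule applies.
So bapudram → debapudrameka.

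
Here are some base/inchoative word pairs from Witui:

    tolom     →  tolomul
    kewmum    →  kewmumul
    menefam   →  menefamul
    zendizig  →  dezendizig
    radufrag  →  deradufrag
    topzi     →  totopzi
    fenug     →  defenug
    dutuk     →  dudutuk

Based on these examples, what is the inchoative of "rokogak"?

"rokogak" ends in -k. The one such stem in the data (dutuk → dudutuk) repeats the first consonant+vowel as a prefix (as does topzi), so the same rule applies.
So rokogak → rorokogak.

rorokogak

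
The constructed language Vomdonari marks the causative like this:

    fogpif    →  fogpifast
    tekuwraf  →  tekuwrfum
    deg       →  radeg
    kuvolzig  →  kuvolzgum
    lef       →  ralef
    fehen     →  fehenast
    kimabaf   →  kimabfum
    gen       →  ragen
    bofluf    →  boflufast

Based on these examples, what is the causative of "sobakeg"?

sobakgum

gen and fehen both end in -n yet inflect differently (ragen, fehenast), so the final letter is not what conditions the rule; the number of vowels is.
"sobakeg" has 3 vowels. The stems with 3 vowels (kimabaf → kimabfum, tekuwraf → tekuwrfum, kuvolzig → kuvolzgum) delete the last vowel and add -um.
The other patterns: stems with 1 vowel add the prefix ra-; stems with 2 vowels add -ast.
So sobakeg → sobakgum.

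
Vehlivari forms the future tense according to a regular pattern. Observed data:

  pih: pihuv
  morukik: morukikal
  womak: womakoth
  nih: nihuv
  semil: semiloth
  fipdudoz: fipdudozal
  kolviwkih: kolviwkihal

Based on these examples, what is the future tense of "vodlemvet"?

"vodlemvet" has 3 vowels. The stems with 3 vowels (kolviwkih → kolviwkihal, morukik → morukikal, fipdudoz → fipdudozal) add -al.
The other patterns: stems with 1 vowel add -uv; stems with 2 vowels add -oth.
So vodlemvet → vodlemvetal.

vodlemvetal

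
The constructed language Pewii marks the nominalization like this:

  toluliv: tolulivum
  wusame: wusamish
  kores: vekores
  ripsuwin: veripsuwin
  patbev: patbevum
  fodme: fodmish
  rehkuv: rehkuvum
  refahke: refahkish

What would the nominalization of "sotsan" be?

vesotsan

patbev and wusame both have last vowel 'e' yet inflect differently (patbevum, wusamish), so the last vowel is not what conditions the rule; the final letter is.
"sotsan" ends in -n. The one such stem in the data (ripsuwin → veripsuwin) adds the prefix ve-, so the same rule applies.
The other patterns: stems ending in -v add -um; stems ending in -e drop the final letter and add -ish.
So sotsan → vesotsan.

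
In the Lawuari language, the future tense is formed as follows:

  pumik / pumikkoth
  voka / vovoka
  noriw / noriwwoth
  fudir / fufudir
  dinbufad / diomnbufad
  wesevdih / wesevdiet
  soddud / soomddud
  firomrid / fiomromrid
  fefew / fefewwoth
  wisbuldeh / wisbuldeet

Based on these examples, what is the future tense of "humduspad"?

"humduspad" ends in -d. The stems ending in -d (soddud → soomddud, dinbufad → diomnbufad, firomrid → fiomromrid) insert -om- after the first vowel.
The other patterns: stems ending in -h drop the final letter and add -et; stems ending in -a or -r repeat the first consonant+vowel as a prefix; stems ending in -k or -w double the final consonant and add -oth.
So humduspad → huommduspad.

huommduspad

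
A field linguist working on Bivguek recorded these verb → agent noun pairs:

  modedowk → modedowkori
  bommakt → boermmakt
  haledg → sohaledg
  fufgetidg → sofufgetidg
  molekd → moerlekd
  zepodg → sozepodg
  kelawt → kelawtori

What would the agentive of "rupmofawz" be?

kelawt and bommakt both end in -t yet inflect differently (kelawtori, boermmakt), so the final letter is not what conditions the rule; the second-to-last letter is.
"rupmofawz" has second-to-last letter 'w'. The stems whose second-to-last letter is 'w' (kelawt → kelawtori, modedowk → modedowkori) add -ori.
The other patterns: stems whose second-to-last letter is 'd' add the prefix so-; stems whose second-to-last letter is 'k' insert -er- after the first vowel.
So rupmofawz → rupmofawzori.

rupmofawzori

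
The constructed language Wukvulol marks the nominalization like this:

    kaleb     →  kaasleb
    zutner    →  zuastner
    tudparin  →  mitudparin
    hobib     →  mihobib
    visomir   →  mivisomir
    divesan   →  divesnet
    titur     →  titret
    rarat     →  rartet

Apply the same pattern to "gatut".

gattet

kaleb and hobib both end in -b yet inflect differently (kaasleb, mihobib), so the final letter is not what conditions the rule; the last vowel is.
"gatut" has last vowel 'u'. The one such stem in the data (titur → titret) deletes the last vowel and adds -et (as do divesan, rarat), so the same rule applies.
The other patterns: stems whose last vowel is 'e' insert -as- after the first vowel; stems whose last vowel is 'i' add the prefix mi-.
So gatut → gattet.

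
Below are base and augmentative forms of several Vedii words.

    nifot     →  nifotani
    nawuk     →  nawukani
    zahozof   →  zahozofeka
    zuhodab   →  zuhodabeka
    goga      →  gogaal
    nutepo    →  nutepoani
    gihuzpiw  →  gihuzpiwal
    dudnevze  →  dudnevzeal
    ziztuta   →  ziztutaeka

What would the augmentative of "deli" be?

"deli" begins with d-. The one such stem in the data (dudnevze → dudnevzeal) adds -al, so the same rule applies.
So deli → delial.

delial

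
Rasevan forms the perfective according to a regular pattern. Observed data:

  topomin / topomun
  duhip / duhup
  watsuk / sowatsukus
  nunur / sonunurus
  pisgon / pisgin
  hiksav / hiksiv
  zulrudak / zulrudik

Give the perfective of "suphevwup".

topomin and pisgon both end in -n yet inflect differently (topomun, pisgin), so the final letter is not what conditions the rule; the last vowel is.
"suphevwup" has last vowel 'u'. The stems whose last vowel is 'u' (watsuk → sowatsukus, nunur → sonunurus) add so- … -us around the stem.
So suphevwup → sosuphevwupus.

sosuphevwupus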